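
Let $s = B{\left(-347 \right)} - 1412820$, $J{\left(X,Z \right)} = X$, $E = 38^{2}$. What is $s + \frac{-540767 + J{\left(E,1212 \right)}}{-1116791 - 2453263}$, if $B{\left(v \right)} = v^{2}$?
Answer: $- \frac{4613976520871}{3570054} \approx -1.2924 \cdot 10^{6}$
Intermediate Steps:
$E = 1444$
$s = -1292411$ ($s = \left(-347\right)^{2} - 1412820 = 120409 - 1412820 = -1292411$)
$s + \frac{-540767 + J{\left(E,1212 \right)}}{-1116791 - 2453263} = -1292411 + \frac{-540767 + 1444}{-1116791 - 2453263} = -1292411 - \frac{539323}{-3570054} = -1292411 - - \frac{539323}{3570054} = -1292411 + \frac{539323}{3570054} = - \frac{4613976520871}{3570054}$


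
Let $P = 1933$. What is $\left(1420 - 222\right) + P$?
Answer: $3131$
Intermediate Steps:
$\left(1420 - 222\right) + P = \left(1420 - 222\right) + 1933 = 1198 + 1933 = 3131$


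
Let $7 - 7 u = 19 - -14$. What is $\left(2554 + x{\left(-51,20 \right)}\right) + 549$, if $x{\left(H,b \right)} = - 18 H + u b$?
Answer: $\frac{27627}{7} \approx 3946.7$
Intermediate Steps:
$u = - \frac{26}{7}$ ($u = 1 - \frac{19 - -14}{7} = 1 - \frac{19 + 14}{7} = 1 - \frac{33}{7} = - \frac{26}{7} \approx -3.7143$)
$x{\left(H,b \right)} = - 18 H - \frac{26 b}{7}$
$\left(2554 + x{\left(-51,20 \right)}\right) + 549 = \left(2554 - - \frac{5906}{7}\right) + 549 = \left(2554 + \left(918 - \frac{520}{7}\right)\right) + 549 = \left(2554 + \frac{5906}{7}\right) + 549 = \frac{23784}{7} + 549 = \frac{27627}{7}$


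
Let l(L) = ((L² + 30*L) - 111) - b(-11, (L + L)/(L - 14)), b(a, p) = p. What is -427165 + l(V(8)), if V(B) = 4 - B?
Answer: -3846424/9 ≈ -4.2738e+5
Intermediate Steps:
l(L) = -111 + L² + 30*L - 2*L/(-14 + L) (l(L) = ((L² + 30*L) - 111) - (L + L)/(L - 14) = (-111 + L² + 30*L) - 2*L/(-14 + L) = -111 + L² + 30*L - 2*L/(-14 + L))
-427165 + l(V(8)) = -427165 + (1554 + (4 - 1*8)³ - 533*(4 - 1*8) + 16*(4 - 1*8)²)/(-14 + (4 - 1*8)) = -427165 + (1554 + (4 - 8)³ - 533*(4 - 8) + 16*(4 - 8)²)/(-14 + (4 - 8)) = -427165 + (1554 + (-4)³ - 533*(-4) + 16*(-4)²)/(-14 - 4) = -427165 + (1554 - 64 + 2132 + 16*16)/(-18) = -427165 - (1554 - 64 + 2132 + 256)/18 = -427165 - 1/18*3878 = -427165 - 1939/9 = -3846424/9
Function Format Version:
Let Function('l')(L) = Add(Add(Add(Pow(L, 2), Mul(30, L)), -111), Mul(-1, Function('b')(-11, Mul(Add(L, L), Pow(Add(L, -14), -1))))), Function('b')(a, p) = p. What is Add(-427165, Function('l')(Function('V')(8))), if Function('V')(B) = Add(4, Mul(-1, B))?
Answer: Rational(-3846424, 9) ≈ -4.2738e+5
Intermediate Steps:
Function('l')(L) = Add(-111, Pow(L, 2), Mul(30, L), Mul(-2, L, Pow(Add(-14, L), -1))) (Function('l')(L) = Add(Add(Add(Pow(L, 2), Mul(30, L)), -111), Mul(-1, Mul(Add(L, L), Pow(Add(L, -14), -1)))) = Add(Add(-111, Pow(L, 2), Mul(30, L)), Mul(-1, Mul(Mul(2, L), Pow(Add(-14, L), -1)))) = Add(Add(-111, Pow(L, 2), Mul(30, L)), Mul(-1, Mul(2, L, Pow(Add(-14, L), -1)))) = Add(Add(-111, Pow(L, 2), Mul(30, L)), Mul(-2, L, Pow(Add(-14, L), -1))) = Add(-111, Pow(L, 2), Mul(30, L), Mul(-2, L, Pow(Add(-14, L), -1))))
Add(-427165, Function('l')(Function('V')(8))) = Add(-427165, Mul(Pow(Add(-14, Add(4, Mul(-1, 8))), -1), Add(1554, Pow(Add(4, Mul(-1, 8)), 3), Mul(-533, Add(4, Mul(-1, 8))), Mul(16, Pow(Add(4, Mul(-1, 8)), 2))))) = Add(-427165, Mul(Pow(Add(-14, Add(4, -8)), -1), Add(1554, Pow(Add(4, -8), 3), Mul(-533, Add(4, -8)), Mul(16, Pow(Add(4, -8), 2))))) = Add(-427165, Mul(Pow(Add(-14, -4), -1), Add(1554, Pow(-4, 3), Mul(-533, -4), Mul(16, Pow(-4, 2))))) = Add(-427165, Mul(Pow(-18, -1), Add(1554, -64, 2132, Mul(16, 16)))) = Add(-427165, Mul(Rational(-1, 18), Add(1554, -64, 2132, 256))) = Add(-427165, Mul(Rational(-1, 18), 3878)) = Add(-427165, Rational(-1939, 9)) = Rational(-3846424, 9)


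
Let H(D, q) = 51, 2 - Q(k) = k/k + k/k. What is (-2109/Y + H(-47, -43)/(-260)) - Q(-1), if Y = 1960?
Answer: -6483/5096 ≈ -1.2722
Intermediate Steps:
Q(k) = 0 (Q(k) = 2 - (k/k + k/k) = 2 - (1 + 1) = 2 - 1*2 = 2 - 2 = 0)
(-2109/Y + H(-47, -43)/(-260)) - Q(-1) = (-2109/1960 + 51/(-260)) - 1*0 = (-2109*1/1960 + 51*(-1/260)) + 0 = (-2109/1960 - 51/260) + 0 = -6483/5096 + 0 = -6483/5096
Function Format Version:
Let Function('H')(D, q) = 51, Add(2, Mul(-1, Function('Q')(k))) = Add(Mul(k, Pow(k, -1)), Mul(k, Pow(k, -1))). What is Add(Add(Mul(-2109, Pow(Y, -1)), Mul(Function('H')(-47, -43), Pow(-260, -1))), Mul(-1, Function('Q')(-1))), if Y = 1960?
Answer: Rational(-6483, 5096) ≈ -1.2722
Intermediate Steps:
Function('Q')(k) = 0 (Function('Q')(k) = Add(2, Mul(-1, Add(Mul(k, Pow(k, -1)), Mul(k, Pow(k, -1))))) = Add(2, Mul(-1, Add(1, 1))) = Add(2, Mul(-1, 2)) = Add(2, -2) = 0)
Add(Add(Mul(-2109, Pow(Y, -1)), Mul(Function('H')(-47, -43), Pow(-260, -1))), Mul(-1, Function('Q')(-1))) = Add(Add(Mul(-2109, Pow(1960, -1)), Mul(51, Pow(-260, -1))), Mul(-1, 0)) = Add(Add(Mul(-2109, Rational(1, 1960)), Mul(51, Rational(-1, 260))), 0) = Add(Add(Rational(-2109, 1960), Rational(-51, 260)), 0) = Add(Rational(-6483, 5096), 0) = Rational(-6483, 5096)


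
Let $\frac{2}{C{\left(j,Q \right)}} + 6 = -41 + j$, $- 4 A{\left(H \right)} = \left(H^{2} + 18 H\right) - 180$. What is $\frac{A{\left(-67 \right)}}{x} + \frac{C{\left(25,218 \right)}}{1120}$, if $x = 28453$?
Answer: $- \frac{9585693}{350540960} \approx -0.027345$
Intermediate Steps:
$A{\left(H \right)} = 45 - \frac{9 H}{2} - \frac{H^{2}}{4}$ ($A{\left(H \right)} = - \frac{\left(H^{2} + 18 H\right) - 180}{4} = - \frac{-180 + H^{2} + 18 H}{4} = 45 - \frac{9 H}{2} - \frac{H^{2}}{4}$)
$C{\left(j,Q \right)} = \frac{2}{-47 + j}$ ($C{\left(j,Q \right)} = \frac{2}{-6 + \left(-41 + j\right)} = \frac{2}{-47 + j}$)
$\frac{A{\left(-67 \right)}}{x} + \frac{C{\left(25,218 \right)}}{1120} = \frac{45 - - \frac{603}{2} - \frac{\left(-67\right)^{2}}{4}}{28453} + \frac{2 \frac{1}{-47 + 25}}{1120} = \left(45 + \frac{603}{2} - \frac{4489}{4}\right) \frac{1}{28453} + \frac{2}{-22} \cdot \frac{1}{1120} = \left(45 + \frac{603}{2} - \frac{4489}{4}\right) \frac{1}{28453} + 2 \left(- \frac{1}{22}\right) \frac{1}{1120} = \left(- \frac{3103}{4}\right) \frac{1}{28453} - \frac{1}{12320} = - \frac{3103}{113812} - \frac{1}{12320} = - \frac{9585693}{350540960}$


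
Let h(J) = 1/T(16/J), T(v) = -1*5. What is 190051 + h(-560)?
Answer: 950254/5 ≈ 1.9005e+5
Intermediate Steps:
T(v) = -5
h(J) = -⅕ (h(J) = 1/(-5) = -⅕)
190051 + h(-560) = 190051 - ⅕ = 950254/5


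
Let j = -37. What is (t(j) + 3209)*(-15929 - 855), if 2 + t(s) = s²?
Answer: -76803584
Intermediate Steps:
t(s) = -2 + s²
(t(j) + 3209)*(-15929 - 855) = ((-2 + (-37)²) + 3209)*(-15929 - 855) = ((-2 + 1369) + 3209)*(-16784) = (1367 + 3209)*(-16784) = 4576*(-16784) = -76803584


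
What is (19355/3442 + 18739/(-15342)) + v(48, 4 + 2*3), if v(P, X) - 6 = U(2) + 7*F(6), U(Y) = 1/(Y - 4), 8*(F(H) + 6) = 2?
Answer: -1602604177/52807164 ≈ -30.348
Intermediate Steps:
F(H) = -23/4 (F(H) = -6 + (⅛)*2 = -6 + ¼ = -23/4)
U(Y) = 1/(-4 + Y)
v(P, X) = -139/4 (v(P, X) = 6 + (1/(-4 + 2) + 7*(-23/4)) = 6 + (1/(-2) - 161/4) = 6 + (-½ - 161/4) = 6 - 163/4 = -139/4)
(19355/3442 + 18739/(-15342)) + v(48, 4 + 2*3) = (19355/3442 + 18739/(-15342)) - 139/4 = (19355*(1/3442) + 18739*(-1/15342)) - 139/4 = (19355/3442 - 18739/15342) - 139/4 = 58111193/13201791 - 139/4 = -1602604177/52807164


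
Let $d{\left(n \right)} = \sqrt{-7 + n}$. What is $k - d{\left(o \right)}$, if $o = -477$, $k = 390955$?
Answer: $390955 - 22 i \approx 3.9096 \cdot 10^{5} - 22.0 i$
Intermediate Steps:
$k - d{\left(o \right)} = 390955 - \sqrt{-7 - 477} = 390955 - \sqrt{-484} = 390955 - 22 i$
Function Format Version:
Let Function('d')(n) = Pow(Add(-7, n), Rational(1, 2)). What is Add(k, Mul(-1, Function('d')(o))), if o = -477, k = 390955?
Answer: Add(390955, Mul(-22, I)) ≈ Add(3.9096e+5, Mul(-22.000, I))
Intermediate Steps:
Add(k, Mul(-1, Function('d')(o))) = Add(390955, Mul(-1, Pow(Add(-7, -477), Rational(1, 2)))) = Add(390955, Mul(-1, Pow(-484, Rational(1, 2)))) = Add(390955, Mul(-1, Mul(22, I))) = Add(390955, Mul(-22, I))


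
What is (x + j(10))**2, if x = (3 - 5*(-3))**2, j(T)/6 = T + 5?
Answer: 171396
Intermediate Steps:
j(T) = 30 + 6*T (j(T) = 6*(T + 5) = 6*(5 + T) = 30 + 6*T)
x = 324 (x = (3 + 15)**2 = 18**2 = 324)
(x + j(10))**2 = (324 + (30 + 6*10))**2 = (324 + (30 + 60))**2 = (324 + 90)**2 = 414**2 = 171396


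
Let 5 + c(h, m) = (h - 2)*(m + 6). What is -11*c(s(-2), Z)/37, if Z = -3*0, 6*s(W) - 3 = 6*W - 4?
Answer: 330/37 ≈ 8.9189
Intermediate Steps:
s(W) = -1/6 + W (s(W) = 1/2 + (6*W - 4)/6 = 1/2 + (-4 + 6*W)/6 = 1/2 + (-2/3 + W) = -1/6 + W)
Z = 0
c(h, m) = -5 + (-2 + h)*(6 + m) (c(h, m) = -5 + (h - 2)*(m + 6) = -5 + (-2 + h)*(6 + m))
-11*c(s(-2), Z)/37 = -11*(-17 - 2*0 + 6*(-1/6 - 2) + (-1/6 - 2)*0)/37 = -11*(-17 + 0 + 6*(-13/6) - 13/6*0)*(1/37) = -11*(-17 + 0 - 13 + 0)*(1/37) = -11*(-30)*(1/37) = 330*(1/37) = 330/37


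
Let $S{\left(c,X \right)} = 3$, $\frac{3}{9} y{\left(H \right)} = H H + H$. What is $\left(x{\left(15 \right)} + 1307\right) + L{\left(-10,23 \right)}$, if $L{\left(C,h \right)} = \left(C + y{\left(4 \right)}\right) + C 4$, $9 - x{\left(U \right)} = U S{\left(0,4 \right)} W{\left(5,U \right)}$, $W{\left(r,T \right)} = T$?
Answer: $651$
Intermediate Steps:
$y{\left(H \right)} = 3 H + 3 H^{2}$ ($y{\left(H \right)} = 3 \left(H H + H\right) = 3 \left(H^{2} + H\right) = 3 \left(H + H^{2}\right) = 3 H + 3 H^{2}$)
$x{\left(U \right)} = 9 - 3 U^{2}$ ($x{\left(U \right)} = 9 - U 3 U = 9 - 3 U U = 9 - 3 U^{2}$)
$L{\left(C,h \right)} = 60 + 5 C$ ($L{\left(C,h \right)} = \left(C + 3 \cdot 4 \left(1 + 4\right)\right) + C 4 = \left(C + 3 \cdot 4 \cdot 5\right) + 4 C = \left(C + 60\right) + 4 C = \left(60 + C\right) + 4 C = 60 + 5 C$)
$\left(x{\left(15 \right)} + 1307\right) + L{\left(-10,23 \right)} = \left(\left(9 - 3 \cdot 15^{2}\right) + 1307\right) + \left(60 + 5 \left(-10\right)\right) = \left(\left(9 - 675\right) + 1307\right) + \left(60 - 50\right) = \left(\left(9 - 675\right) + 1307\right) + 10 = \left(-666 + 1307\right) + 10 = 641 + 10 = 651$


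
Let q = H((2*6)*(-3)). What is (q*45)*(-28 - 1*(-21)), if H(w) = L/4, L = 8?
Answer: -630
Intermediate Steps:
H(w) = 2 (H(w) = 8/4 = 8*(¼) = 2)
q = 2
(q*45)*(-28 - 1*(-21)) = (2*45)*(-28 - 1*(-21)) = 90*(-28 + 21) = 90*(-7) = -630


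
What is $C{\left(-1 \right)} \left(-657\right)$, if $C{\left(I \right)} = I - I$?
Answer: $0$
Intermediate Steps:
$C{\left(I \right)} = 0$
$C{\left(-1 \right)} \left(-657\right) = 0 \left(-657\right) = 0$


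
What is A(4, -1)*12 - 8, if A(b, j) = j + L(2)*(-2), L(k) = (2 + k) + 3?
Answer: -188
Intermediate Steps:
L(k) = 5 + k
A(b, j) = -14 + j (A(b, j) = j + (5 + 2)*(-2) = j + 7*(-2) = j - 14 = -14 + j)
A(4, -1)*12 - 8 = (-14 - 1)*12 - 8 = -15*12 - 8 = -180 - 8 = -188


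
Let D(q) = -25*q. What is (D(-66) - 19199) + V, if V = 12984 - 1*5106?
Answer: -9671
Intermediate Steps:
V = 7878 (V = 12984 - 5106 = 7878)
(D(-66) - 19199) + V = (-25*(-66) - 19199) + 7878 = (1650 - 19199) + 7878 = -17549 + 7878 = -9671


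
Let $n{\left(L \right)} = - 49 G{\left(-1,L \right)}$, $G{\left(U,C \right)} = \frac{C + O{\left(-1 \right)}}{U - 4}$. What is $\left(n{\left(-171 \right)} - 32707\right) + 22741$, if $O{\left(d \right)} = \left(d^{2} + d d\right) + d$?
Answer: $-11632$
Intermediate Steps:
$O{\left(d \right)} = d + 2 d^{2}$ ($O{\left(d \right)} = \left(d^{2} + d^{2}\right) + d = 2 d^{2} + d = d + 2 d^{2}$)
$G{\left(U,C \right)} = \frac{1 + C}{-4 + U}$ ($G{\left(U,C \right)} = \frac{C - \left(1 + 2 \left(-1\right)\right)}{U - 4} = \frac{C - \left(1 - 2\right)}{-4 + U} = \frac{C - -1}{-4 + U} = \frac{C + 1}{-4 + U} = \frac{1 + C}{-4 + U}$)
$n{\left(L \right)} = \frac{49}{5} + \frac{49 L}{5}$ ($n{\left(L \right)} = - 49 \frac{1 + L}{-4 - 1} = - 49 \frac{1 + L}{-5} = - 49 \left(- \frac{1 + L}{5}\right) = - 49 \left(- \frac{1}{5} - \frac{L}{5}\right) = \frac{49}{5} + \frac{49 L}{5}$)
$\left(n{\left(-171 \right)} - 32707\right) + 22741 = \left(\left(\frac{49}{5} + \frac{49}{5} \left(-171\right)\right) - 32707\right) + 22741 = \left(\left(\frac{49}{5} - \frac{8379}{5}\right) - 32707\right) + 22741 = \left(-1666 - 32707\right) + 22741 = -34373 + 22741 = -11632$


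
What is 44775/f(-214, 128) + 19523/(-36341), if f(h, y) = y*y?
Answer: 1307303443/595410944 ≈ 2.1956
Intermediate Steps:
f(h, y) = y²
44775/f(-214, 128) + 19523/(-36341) = 44775/(128²) + 19523/(-36341) = 44775/16384 + 19523*(-1/36341) = 44775*(1/16384) - 19523/36341 = 44775/16384 - 19523/36341 = 1307303443/595410944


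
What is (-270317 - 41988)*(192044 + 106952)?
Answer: -93377945780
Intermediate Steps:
(-270317 - 41988)*(192044 + 106952) = -312305*298996 = -93377945780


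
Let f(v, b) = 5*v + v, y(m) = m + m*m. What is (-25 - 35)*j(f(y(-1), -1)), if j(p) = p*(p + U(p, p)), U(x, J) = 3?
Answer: 0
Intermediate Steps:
y(m) = m + m**2
f(v, b) = 6*v
j(p) = p*(3 + p) (j(p) = p*(p + 3) = p*(3 + p))
(-25 - 35)*j(f(y(-1), -1)) = (-25 - 35)*((6*(-(1 - 1)))*(3 + 6*(-(1 - 1)))) = -60*6*(-1*0)*(3 + 6*(-1*0)) = -60*6*0*(3 + 6*0) = -0*(3 + 0) = -0*3 = -60*0 = 0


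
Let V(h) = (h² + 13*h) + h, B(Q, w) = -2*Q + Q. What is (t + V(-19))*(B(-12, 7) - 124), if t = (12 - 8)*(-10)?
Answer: -6160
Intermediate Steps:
B(Q, w) = -Q
V(h) = h² + 14*h
t = -40 (t = 4*(-10) = -40)
(t + V(-19))*(B(-12, 7) - 124) = (-40 - 19*(14 - 19))*(-1*(-12) - 124) = (-40 - 19*(-5))*(12 - 124) = (-40 + 95)*(-112) = 55*(-112) = -6160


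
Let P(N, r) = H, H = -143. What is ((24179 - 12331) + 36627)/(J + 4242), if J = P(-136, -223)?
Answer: 48475/4099 ≈ 11.826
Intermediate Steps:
P(N, r) = -143
J = -143
((24179 - 12331) + 36627)/(J + 4242) = ((24179 - 12331) + 36627)/(-143 + 4242) = (11848 + 36627)/4099 = 48475*(1/4099) = 48475/4099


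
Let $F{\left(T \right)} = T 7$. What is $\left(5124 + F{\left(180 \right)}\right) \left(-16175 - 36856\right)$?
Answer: $-338549904$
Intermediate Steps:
$F{\left(T \right)} = 7 T$
$\left(5124 + F{\left(180 \right)}\right) \left(-16175 - 36856\right) = \left(5124 + 7 \cdot 180\right) \left(-16175 - 36856\right) = \left(5124 + 1260\right) \left(-53031\right) = 6384 \left(-53031\right) = -338549904$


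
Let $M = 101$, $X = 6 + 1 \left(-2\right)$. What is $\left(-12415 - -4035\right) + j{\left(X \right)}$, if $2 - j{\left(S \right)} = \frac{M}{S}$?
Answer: $- \frac{33613}{4} \approx -8403.3$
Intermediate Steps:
$X = 4$ ($X = 6 - 2 = 4$)
$j{\left(S \right)} = 2 - \frac{101}{S}$
$\left(-12415 - -4035\right) + j{\left(X \right)} = \left(-12415 - -4035\right) + \left(2 - \frac{101}{4}\right) = \left(-12415 + 4035\right) + \left(2 - \frac{101}{4}\right) = -8380 + \left(2 - \frac{101}{4}\right) = -8380 - \frac{93}{4} = - \frac{33613}{4}$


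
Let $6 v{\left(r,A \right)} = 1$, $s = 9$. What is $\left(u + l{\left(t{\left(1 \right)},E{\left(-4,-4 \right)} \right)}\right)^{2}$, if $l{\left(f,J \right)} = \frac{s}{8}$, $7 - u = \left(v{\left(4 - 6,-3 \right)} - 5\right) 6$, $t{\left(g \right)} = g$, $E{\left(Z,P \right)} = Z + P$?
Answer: $\frac{88209}{64} \approx 1378.3$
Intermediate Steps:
$E{\left(Z,P \right)} = P + Z$
$v{\left(r,A \right)} = \frac{1}{6}$ ($v{\left(r,A \right)} = \frac{1}{6} \cdot 1 = \frac{1}{6}$)
$u = 36$ ($u = 7 - \left(\frac{1}{6} - 5\right) 6 = 7 - \left(- \frac{29}{6}\right) 6 = 7 - -29 = 7 + 29 = 36$)
$l{\left(f,J \right)} = \frac{9}{8}$
$\left(u + l{\left(t{\left(1 \right)},E{\left(-4,-4 \right)} \right)}\right)^{2} = \left(36 + \frac{9}{8}\right)^{2} = \left(\frac{297}{8}\right)^{2} = \frac{88209}{64}$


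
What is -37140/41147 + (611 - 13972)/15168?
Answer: -1113104587/624117696 ≈ -1.7835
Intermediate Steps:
-37140/41147 + (611 - 13972)/15168 = -37140*1/41147 - 13361*1/15168 = -37140/41147 - 13361/15168 = -1113104587/624117696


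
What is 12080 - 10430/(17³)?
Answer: 59338610/4913 ≈ 12078.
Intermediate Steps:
12080 - 10430/(17³) = 12080 - 10430/4913 = 59338610/4913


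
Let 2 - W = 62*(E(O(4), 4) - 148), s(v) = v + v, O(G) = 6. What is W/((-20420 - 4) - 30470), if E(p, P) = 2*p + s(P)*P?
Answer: -3225/25447 ≈ -0.12673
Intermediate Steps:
s(v) = 2*v
E(p, P) = 2*p + 2*P² (E(p, P) = 2*p + (2*P)*P = 2*p + 2*P²)
W = 6450 (W = 2 - 62*((2*6 + 2*4²) - 148) = 2 - 62*((12 + 2*16) - 148) = 2 - 62*((12 + 32) - 148) = 2 - 62*(44 - 148) = 2 - 62*(-104) = 2 - 1*(-6448) = 2 + 6448 = 6450)
W/((-20420 - 4) - 30470) = 6450/((-20420 - 4) - 30470) = 6450/(-20424 - 30470) = 6450/(-50894) = 6450*(-1/50894) = -3225/25447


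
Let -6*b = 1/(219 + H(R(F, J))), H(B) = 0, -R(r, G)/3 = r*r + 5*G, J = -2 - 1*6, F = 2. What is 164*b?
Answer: -82/657 ≈ -0.12481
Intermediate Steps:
J = -8 (J = -2 - 6 = -8)
R(r, G) = -15*G - 3*r² (R(r, G) = -3*(r*r + 5*G) = -3*(r² + 5*G) = -15*G - 3*r²)
b = -1/1314 (b = -1/(6*(219 + 0)) = -⅙/219 = -⅙*1/219 = -1/1314 ≈ -0.00076103)
164*b = 164*(-1/1314) = -82/657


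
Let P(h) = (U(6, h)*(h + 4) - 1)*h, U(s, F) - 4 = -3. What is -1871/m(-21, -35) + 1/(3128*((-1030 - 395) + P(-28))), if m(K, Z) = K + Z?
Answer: 265190859/7937300 ≈ 33.411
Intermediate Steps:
U(s, F) = 1 (U(s, F) = 4 - 3 = 1)
P(h) = h*(3 + h) (P(h) = (1*(h + 4) - 1)*h = (1*(4 + h) - 1)*h = ((4 + h) - 1)*h = (3 + h)*h = h*(3 + h))
-1871/m(-21, -35) + 1/(3128*((-1030 - 395) + P(-28))) = -1871/(-21 - 35) + 1/(3128*((-1030 - 395) - 28*(3 - 28))) = -1871/(-56) + 1/(3128*(-1425 - 28*(-25))) = -1871*(-1/56) + 1/(3128*(-1425 + 700)) = 1871/56 + (1/3128)/(-725) = 1871/56 + (1/3128)*(-1/725) = 1871/56 - 1/2267800 = 265190859/7937300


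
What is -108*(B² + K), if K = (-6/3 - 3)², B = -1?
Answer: -2808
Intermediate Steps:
K = 25 (K = (-6*⅓ - 3)² = (-2 - 3)² = (-5)² = 25)
-108*(B² + K) = -108*((-1)² + 25) = -108*(1 + 25) = -108*26 = -2808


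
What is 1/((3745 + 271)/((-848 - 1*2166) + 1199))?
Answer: -1815/4016 ≈ -0.45194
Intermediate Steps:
1/((3745 + 271)/((-848 - 1*2166) + 1199)) = 1/(4016/((-848 - 2166) + 1199)) = 1/(4016/(-3014 + 1199)) = 1/(4016/(-1815)) = 1/(4016*(-1/1815)) = 1/(-4016/1815) = -1815/4016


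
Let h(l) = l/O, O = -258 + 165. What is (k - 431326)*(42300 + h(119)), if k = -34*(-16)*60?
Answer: -1568343411766/93 ≈ -1.6864e+10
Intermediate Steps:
O = -93
h(l) = -l/93 (h(l) = l/(-93) = l*(-1/93) = -l/93)
k = 32640 (k = 544*60 = 32640)
(k - 431326)*(42300 + h(119)) = (32640 - 431326)*(42300 - 1/93*119) = -398686*(42300 - 119/93) = -398686*3933781/93 = -1568343411766/93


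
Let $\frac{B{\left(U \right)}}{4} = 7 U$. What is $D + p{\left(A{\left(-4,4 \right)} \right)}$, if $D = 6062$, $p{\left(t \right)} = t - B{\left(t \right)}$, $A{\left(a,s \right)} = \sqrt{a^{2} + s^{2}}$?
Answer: $6062 - 108 \sqrt{2} \approx 5909.3$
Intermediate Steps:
$B{\left(U \right)} = 28 U$ ($B{\left(U \right)} = 4 \cdot 7 U = 28 U$)
$p{\left(t \right)} = - 27 t$ ($p{\left(t \right)} = t - 28 t = - 27 t$)
$D + p{\left(A{\left(-4,4 \right)} \right)} = 6062 - 27 \sqrt{\left(-4\right)^{2} + 4^{2}} = 6062 - 27 \sqrt{16 + 16} = 6062 - 27 \sqrt{32} = 6062 - 27 \cdot 4 \sqrt{2} = 6062 - 108 \sqrt{2}$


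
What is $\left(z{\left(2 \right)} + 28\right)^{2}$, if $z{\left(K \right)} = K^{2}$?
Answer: $1024$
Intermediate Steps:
$\left(z{\left(2 \right)} + 28\right)^{2} = \left(2^{2} + 28\right)^{2} = \left(4 + 28\right)^{2} = 32^{2} = 1024$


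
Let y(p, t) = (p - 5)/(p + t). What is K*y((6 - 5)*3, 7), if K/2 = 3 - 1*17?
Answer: 28/5 ≈ 5.6000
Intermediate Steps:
K = -28 (K = 2*(3 - 1*17) = 2*(3 - 17) = 2*(-14) = -28)
y(p, t) = (-5 + p)/(p + t)
K*y((6 - 5)*3, 7) = -28*(-5 + (6 - 5)*3)/((6 - 5)*3 + 7) = -28*(-5 + 1*3)/(1*3 + 7) = -28*(-5 + 3)/(3 + 7) = -28*(-2)/10 = -14*(-2)/5 = -28*(-1/5) = 28/5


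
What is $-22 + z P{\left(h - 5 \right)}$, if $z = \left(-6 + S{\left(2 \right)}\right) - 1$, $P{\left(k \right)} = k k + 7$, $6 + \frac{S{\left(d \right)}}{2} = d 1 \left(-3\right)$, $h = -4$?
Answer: $-2750$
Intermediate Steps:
$S{\left(d \right)} = -12 - 6 d$ ($S{\left(d \right)} = -12 + 2 d 1 \left(-3\right) = -12 + 2 d \left(-3\right) = -12 + 2 \left(- 3 d\right) = -12 - 6 d$)
$P{\left(k \right)} = 7 + k^{2}$ ($P{\left(k \right)} = k^{2} + 7 = 7 + k^{2}$)
$z = -31$ ($z = \left(-6 - 24\right) - 1 = -30 - 1 = -31$)
$-22 + z P{\left(h - 5 \right)} = -22 - 31 \left(7 + \left(-4 - 5\right)^{2}\right) = -22 - 31 \left(7 + \left(-9\right)^{2}\right) = -22 - 31 \left(7 + 81\right) = -22 - 2728 = -2750$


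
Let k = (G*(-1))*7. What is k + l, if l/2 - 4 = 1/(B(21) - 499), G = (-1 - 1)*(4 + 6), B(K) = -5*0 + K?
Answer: 35371/239 ≈ 148.00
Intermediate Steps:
B(K) = K (B(K) = 0 + K = K)
G = -20 (G = -2*10 = -20)
l = 1911/239 (l = 8 + 2/(21 - 499) = 8 + 2/(-478) = 8 + 2*(-1/478) = 8 - 1/239 = 1911/239 ≈ 7.9958)
k = 140 (k = -20*(-1)*7 = 20*7 = 140)
k + l = 140 + 1911/239 = 35371/239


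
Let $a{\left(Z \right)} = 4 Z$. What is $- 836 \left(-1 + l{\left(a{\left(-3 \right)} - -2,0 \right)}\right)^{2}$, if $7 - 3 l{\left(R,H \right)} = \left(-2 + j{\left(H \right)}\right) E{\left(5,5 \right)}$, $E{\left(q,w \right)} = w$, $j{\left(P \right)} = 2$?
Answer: $- \frac{13376}{9} \approx -1486.2$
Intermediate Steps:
$l{\left(R,H \right)} = \frac{7}{3}$ ($l{\left(R,H \right)} = \frac{7}{3} - \frac{\left(-2 + 2\right) 5}{3} = \frac{7}{3} - \frac{0 \cdot 5}{3} = \frac{7}{3} - 0 = \frac{7}{3} + 0 = \frac{7}{3}$)
$- 836 \left(-1 + l{\left(a{\left(-3 \right)} - -2,0 \right)}\right)^{2} = - 836 \left(-1 + \frac{7}{3}\right)^{2} = - 836 \left(\frac{4}{3}\right)^{2} = \left(-836\right) \frac{16}{9} = - \frac{13376}{9}$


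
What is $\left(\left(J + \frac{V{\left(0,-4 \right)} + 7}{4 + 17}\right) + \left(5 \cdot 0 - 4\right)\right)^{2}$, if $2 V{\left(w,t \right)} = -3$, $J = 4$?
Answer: $\frac{121}{1764} \approx 0.068594$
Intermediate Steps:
$V{\left(w,t \right)} = - \frac{3}{2}$ ($V{\left(w,t \right)} = \frac{1}{2} \left(-3\right) = - \frac{3}{2}$)
$\left(\left(J + \frac{V{\left(0,-4 \right)} + 7}{4 + 17}\right) + \left(5 \cdot 0 - 4\right)\right)^{2} = \left(\left(4 + \frac{- \frac{3}{2} + 7}{4 + 17}\right) + \left(5 \cdot 0 - 4\right)\right)^{2} = \left(\left(4 + \frac{11}{2 \cdot 21}\right) + \left(0 - 4\right)\right)^{2} = \left(\left(4 + \frac{11}{2} \cdot \frac{1}{21}\right) - 4\right)^{2} = \left(\left(4 + \frac{11}{42}\right) - 4\right)^{2} = \left(\frac{179}{42} - 4\right)^{2} = \left(\frac{11}{42}\right)^{2} = \frac{121}{1764}$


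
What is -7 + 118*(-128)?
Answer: -15111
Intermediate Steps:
-7 + 118*(-128) = -7 - 15104 = -15111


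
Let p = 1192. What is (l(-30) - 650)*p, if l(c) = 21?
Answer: -749768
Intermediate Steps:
(l(-30) - 650)*p = (21 - 650)*1192 = -629*1192 = -749768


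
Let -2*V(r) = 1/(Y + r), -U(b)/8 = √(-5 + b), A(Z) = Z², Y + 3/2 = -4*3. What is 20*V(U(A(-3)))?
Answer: 20/59 ≈ 0.33898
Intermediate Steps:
Y = -27/2 (Y = -3/2 - 4*3 = -3/2 - 12 = -27/2 ≈ -13.500)
U(b) = -8*√(-5 + b)
V(r) = -1/(2*(-27/2 + r))
20*V(U(A(-3))) = 20*(-1/(-27 + 2*(-8*√(-5 + (-3)²)))) = 20*(-1/(-27 + 2*(-8*√(-5 + 9)))) = 20*(-1/(-27 + 2*(-8*√4))) = 20*(-1/(-27 + 2*(-8*2))) = 20*(-1/(-27 + 2*(-16))) = 20*(-1/(-27 - 32)) = 20*(-1/(-59)) = 20*(-1*(-1/59)) = 20*(1/59) = 20/59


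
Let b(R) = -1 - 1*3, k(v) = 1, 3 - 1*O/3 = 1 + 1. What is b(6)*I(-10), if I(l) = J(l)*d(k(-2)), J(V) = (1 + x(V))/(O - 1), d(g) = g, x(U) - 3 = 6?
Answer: -20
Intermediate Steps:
O = 3 (O = 9 - 3*(1 + 1) = 9 - 3*2 = 9 - 6 = 3)
x(U) = 9 (x(U) = 3 + 6 = 9)
b(R) = -4 (b(R) = -1 - 3 = -4)
J(V) = 5 (J(V) = (1 + 9)/(3 - 1) = 10/2 = 10*(1/2) = 5)
I(l) = 5 (I(l) = 5*1 = 5)
b(6)*I(-10) = -4*5 = -20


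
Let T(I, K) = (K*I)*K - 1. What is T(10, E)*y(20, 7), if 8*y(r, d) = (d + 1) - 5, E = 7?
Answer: 1467/8 ≈ 183.38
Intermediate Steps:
y(r, d) = -1/2 + d/8 (y(r, d) = ((d + 1) - 5)/8 = ((1 + d) - 5)/8 = (-4 + d)/8 = -1/2 + d/8)
T(I, K) = -1 + I*K**2 (T(I, K) = (I*K)*K - 1 = I*K**2 - 1 = -1 + I*K**2)
T(10, E)*y(20, 7) = (-1 + 10*7**2)*(-1/2 + (1/8)*7) = (-1 + 10*49)*(-1/2 + 7/8) = (-1 + 490)*(3/8) = 489*(3/8) = 1467/8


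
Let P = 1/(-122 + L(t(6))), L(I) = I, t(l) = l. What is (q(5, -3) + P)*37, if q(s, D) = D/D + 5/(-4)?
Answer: -555/58 ≈ -9.5690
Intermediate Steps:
q(s, D) = -¼ (q(s, D) = 1 + 5*(-¼) = 1 - 5/4 = -¼)
P = -1/116 (P = 1/(-122 + 6) = 1/(-116) = -1/116 ≈ -0.0086207)
(q(5, -3) + P)*37 = (-¼ - 1/116)*37 = -15/58*37 = -555/58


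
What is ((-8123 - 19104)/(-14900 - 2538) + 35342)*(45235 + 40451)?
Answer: 26405041588389/8719 ≈ 3.0284e+9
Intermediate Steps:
((-8123 - 19104)/(-14900 - 2538) + 35342)*(45235 + 40451) = (-27227/(-17438) + 35342)*85686 = (-27227*(-1/17438) + 35342)*85686 = (27227/17438 + 35342)*85686 = (616321023/17438)*85686 = 26405041588389/8719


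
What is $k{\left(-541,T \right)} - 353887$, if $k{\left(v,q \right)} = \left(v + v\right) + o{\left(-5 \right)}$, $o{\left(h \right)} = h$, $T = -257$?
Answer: $-354974$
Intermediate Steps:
$k{\left(v,q \right)} = -5 + 2 v$ ($k{\left(v,q \right)} = \left(v + v\right) - 5 = 2 v - 5 = -5 + 2 v$)
$k{\left(-541,T \right)} - 353887 = \left(-5 + 2 \left(-541\right)\right) - 353887 = \left(-5 - 1082\right) - 353887 = -1087 - 353887 = -354974$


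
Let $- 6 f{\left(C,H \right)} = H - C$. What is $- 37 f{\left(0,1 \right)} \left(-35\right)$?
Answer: $- \frac{1295}{6} \approx -215.83$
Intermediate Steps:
$f{\left(C,H \right)} = - \frac{H}{6} + \frac{C}{6}$ ($f{\left(C,H \right)} = - \frac{H - C}{6} = - \frac{H}{6} + \frac{C}{6}$)
$- 37 f{\left(0,1 \right)} \left(-35\right) = - 37 \left(\left(- \frac{1}{6}\right) 1 + \frac{1}{6} \cdot 0\right) \left(-35\right) = - 37 \left(- \frac{1}{6} + 0\right) \left(-35\right) = \left(-37\right) \left(- \frac{1}{6}\right) \left(-35\right) = \frac{37}{6} \left(-35\right) = - \frac{1295}{6}$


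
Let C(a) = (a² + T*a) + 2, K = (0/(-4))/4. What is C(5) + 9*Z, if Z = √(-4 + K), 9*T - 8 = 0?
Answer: 283/9 + 18*I ≈ 31.444 + 18.0*I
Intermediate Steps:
T = 8/9 (T = 8/9 + (⅑)*0 = 8/9 + 0 = 8/9 ≈ 0.88889)
K = 0 (K = (0*(-¼))*(¼) = 0*(¼) = 0)
C(a) = 2 + a² + 8*a/9 (C(a) = (a² + 8*a/9) + 2 = 2 + a² + 8*a/9)
Z = 2*I (Z = √(-4 + 0) = √(-4) = 2*I ≈ 2.0*I)
C(5) + 9*Z = (2 + 5² + (8/9)*5) + 9*(2*I) = (2 + 25 + 40/9) + 18*I = 283/9 + 18*I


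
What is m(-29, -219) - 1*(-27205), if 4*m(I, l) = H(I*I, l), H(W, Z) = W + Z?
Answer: 54721/2 ≈ 27361.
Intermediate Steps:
m(I, l) = l/4 + I²/4 (m(I, l) = (I*I + l)/4 = (I² + l)/4 = (l + I²)/4 = l/4 + I²/4)
m(-29, -219) - 1*(-27205) = ((¼)*(-219) + (¼)*(-29)²) - 1*(-27205) = (-219/4 + (¼)*841) + 27205 = (-219/4 + 841/4) + 27205 = 311/2 + 27205 = 54721/2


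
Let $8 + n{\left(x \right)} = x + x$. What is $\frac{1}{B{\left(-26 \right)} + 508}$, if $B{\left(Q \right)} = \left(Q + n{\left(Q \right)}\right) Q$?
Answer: $\frac{1}{2744} \approx 0.00036443$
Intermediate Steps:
$n{\left(x \right)} = -8 + 2 x$ ($n{\left(x \right)} = -8 + \left(x + x\right) = -8 + 2 x$)
$B{\left(Q \right)} = Q \left(-8 + 3 Q\right)$ ($B{\left(Q \right)} = \left(Q + \left(-8 + 2 Q\right)\right) Q = \left(-8 + 3 Q\right) Q = Q \left(-8 + 3 Q\right)$)
$\frac{1}{B{\left(-26 \right)} + 508} = \frac{1}{- 26 \left(-8 + 3 \left(-26\right)\right) + 508} = \frac{1}{- 26 \left(-8 - 78\right) + 508} = \frac{1}{\left(-26\right) \left(-86\right) + 508} = \frac{1}{2236 + 508} = \frac{1}{2744}$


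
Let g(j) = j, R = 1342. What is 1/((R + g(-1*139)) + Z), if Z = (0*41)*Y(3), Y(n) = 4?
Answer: 1/1203 ≈ 0.00083125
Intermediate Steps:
Z = 0 (Z = (0*41)*4 = 0*4 = 0)
1/((R + g(-1*139)) + Z) = 1/((1342 - 1*139) + 0) = 1/((1342 - 139) + 0) = 1/(1203 + 0) = 1/1203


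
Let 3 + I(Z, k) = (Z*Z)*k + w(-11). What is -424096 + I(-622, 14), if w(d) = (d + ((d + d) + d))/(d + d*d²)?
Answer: 304528899/61 ≈ 4.9923e+6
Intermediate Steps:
w(d) = 4*d/(d + d³) (w(d) = (d + (2*d + d))/(d + d³) = (d + 3*d)/(d + d³) = (4*d)/(d + d³) = 4*d/(d + d³))
I(Z, k) = -181/61 + k*Z² (I(Z, k) = -3 + ((Z*Z)*k + 4/(1 + (-11)²)) = -3 + (Z²*k + 4/(1 + 121)) = -3 + (k*Z² + 4/122) = -3 + (k*Z² + 4*(1/122)) = -3 + (k*Z² + 2/61) = -3 + (2/61 + k*Z²) = -181/61 + k*Z²)
-424096 + I(-622, 14) = -424096 + (-181/61 + 14*(-622)²) = -424096 + (-181/61 + 14*386884) = -424096 + (-181/61 + 5416376) = -424096 + 330398755/61 = 304528899/61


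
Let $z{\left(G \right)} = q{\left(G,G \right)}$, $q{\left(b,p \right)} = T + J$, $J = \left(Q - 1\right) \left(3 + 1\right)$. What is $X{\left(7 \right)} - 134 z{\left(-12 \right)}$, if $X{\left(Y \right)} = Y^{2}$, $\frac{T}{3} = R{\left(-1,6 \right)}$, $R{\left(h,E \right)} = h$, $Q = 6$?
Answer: $-2229$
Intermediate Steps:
$T = -3$ ($T = 3 \left(-1\right) = -3$)
$J = 20$ ($J = \left(6 - 1\right) \left(3 + 1\right) = 5 \cdot 4 = 20$)
$q{\left(b,p \right)} = 17$ ($q{\left(b,p \right)} = -3 + 20 = 17$)
$z{\left(G \right)} = 17$
$X{\left(7 \right)} - 134 z{\left(-12 \right)} = 7^{2} - 2278 = 49 - 2278 = -2229$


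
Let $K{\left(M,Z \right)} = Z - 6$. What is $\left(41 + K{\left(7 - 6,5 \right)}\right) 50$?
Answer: $2000$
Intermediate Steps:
$K{\left(M,Z \right)} = -6 + Z$
$\left(41 + K{\left(7 - 6,5 \right)}\right) 50 = \left(41 + \left(-6 + 5\right)\right) 50 = \left(41 - 1\right) 50 = 40 \cdot 50 = 2000$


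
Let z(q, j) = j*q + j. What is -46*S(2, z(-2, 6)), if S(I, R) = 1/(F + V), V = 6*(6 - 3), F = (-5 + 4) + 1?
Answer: -23/9 ≈ -2.5556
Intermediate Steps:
F = 0 (F = -1 + 1 = 0)
V = 18 (V = 6*3 = 18)
z(q, j) = j + j*q
S(I, R) = 1/18 (S(I, R) = 1/(0 + 18) = 1/18)
-46*S(2, z(-2, 6)) = -46*1/18 = -23/9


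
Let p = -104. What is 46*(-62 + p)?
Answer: -7636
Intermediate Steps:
46*(-62 + p) = 46*(-62 - 104) = 46*(-166) = -7636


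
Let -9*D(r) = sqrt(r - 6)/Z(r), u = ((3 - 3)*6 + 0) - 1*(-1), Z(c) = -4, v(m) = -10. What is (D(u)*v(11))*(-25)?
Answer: 125*I*sqrt(5)/18 ≈ 15.528*I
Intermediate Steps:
u = 1 (u = (0*6 + 0) + 1 = (0 + 0) + 1 = 0 + 1 = 1)
D(r) = sqrt(-6 + r)/36 (D(r) = -sqrt(r - 6)/(9*(-4)) = -sqrt(-6 + r)*(-1)/(9*4) = -(-1)*sqrt(-6 + r)/36 = sqrt(-6 + r)/36)
(D(u)*v(11))*(-25) = ((sqrt(-6 + 1)/36)*(-10))*(-25) = ((sqrt(-5)/36)*(-10))*(-25) = (((I*sqrt(5))/36)*(-10))*(-25) = ((I*sqrt(5)/36)*(-10))*(-25) = -5*I*sqrt(5)/18*(-25) = 125*I*sqrt(5)/18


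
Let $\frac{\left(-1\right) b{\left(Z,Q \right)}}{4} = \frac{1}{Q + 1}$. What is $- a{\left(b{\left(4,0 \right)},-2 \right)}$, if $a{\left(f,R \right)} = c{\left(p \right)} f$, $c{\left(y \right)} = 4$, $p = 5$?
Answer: $16$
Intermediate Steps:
$b{\left(Z,Q \right)} = - \frac{4}{1 + Q}$ ($b{\left(Z,Q \right)} = - \frac{4}{Q + 1} = - \frac{4}{1 + Q}$)
$a{\left(f,R \right)} = 4 f$
$- a{\left(b{\left(4,0 \right)},-2 \right)} = - 4 \left(- \frac{4}{1 + 0}\right) = - 4 \left(- \frac{4}{1}\right) = - 4 \left(\left(-4\right) 1\right) = - 4 \left(-4\right) = \left(-1\right) \left(-16\right) = 16$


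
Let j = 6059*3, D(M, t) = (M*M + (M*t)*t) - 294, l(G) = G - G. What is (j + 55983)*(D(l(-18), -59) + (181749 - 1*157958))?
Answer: 1742537520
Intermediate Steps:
l(G) = 0
D(M, t) = -294 + M² + M*t² (D(M, t) = (M² + M*t²) - 294 = -294 + M² + M*t²)
j = 18177
(j + 55983)*(D(l(-18), -59) + (181749 - 1*157958)) = (18177 + 55983)*((-294 + 0² + 0*(-59)²) + (181749 - 1*157958)) = 74160*((-294 + 0 + 0*3481) + (181749 - 157958)) = 74160*((-294 + 0 + 0) + 23791) = 74160*(-294 + 23791) = 74160*23497 = 1742537520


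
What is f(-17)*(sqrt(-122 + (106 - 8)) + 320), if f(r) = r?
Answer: -5440 - 34*I*sqrt(6) ≈ -5440.0 - 83.283*I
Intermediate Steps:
f(-17)*(sqrt(-122 + (106 - 8)) + 320) = -17*(sqrt(-122 + (106 - 8)) + 320) = -17*(sqrt(-122 + 98) + 320) = -17*(sqrt(-24) + 320) = -17*(2*I*sqrt(6) + 320) = -17*(320 + 2*I*sqrt(6)) = -5440 - 34*I*sqrt(6)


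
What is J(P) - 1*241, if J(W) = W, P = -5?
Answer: -246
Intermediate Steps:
J(P) - 1*241 = -5 - 1*241 = -5 - 241 = -246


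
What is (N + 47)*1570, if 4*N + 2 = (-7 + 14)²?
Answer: 184475/2 ≈ 92238.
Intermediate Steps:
N = 47/4 (N = -½ + (-7 + 14)²/4 = -½ + (¼)*7² = -½ + (¼)*49 = -½ + 49/4 = 47/4 ≈ 11.750)
(N + 47)*1570 = (47/4 + 47)*1570 = (235/4)*1570 = 184475/2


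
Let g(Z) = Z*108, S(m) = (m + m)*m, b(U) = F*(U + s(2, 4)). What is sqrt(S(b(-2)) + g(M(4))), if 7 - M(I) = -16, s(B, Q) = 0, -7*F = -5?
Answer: 2*sqrt(30479)/7 ≈ 49.881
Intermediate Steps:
F = 5/7 (F = -1/7*(-5) = 5/7 ≈ 0.71429)
M(I) = 23 (M(I) = 7 - 1*(-16) = 7 + 16 = 23)
b(U) = 5*U/7 (b(U) = 5*(U + 0)/7 = 5*U/7)
S(m) = 2*m**2 (S(m) = (2*m)*m = 2*m**2)
g(Z) = 108*Z
sqrt(S(b(-2)) + g(M(4))) = sqrt(2*((5/7)*(-2))**2 + 108*23) = sqrt(2*(-10/7)**2 + 2484) = sqrt(2*(100/49) + 2484) = sqrt(200/49 + 2484) = sqrt(121916/49) = 2*sqrt(30479)/7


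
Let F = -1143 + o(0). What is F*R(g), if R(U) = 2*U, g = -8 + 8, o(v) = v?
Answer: 0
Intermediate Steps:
g = 0
F = -1143 (F = -1143 + 0 = -1143)
F*R(g) = -2286*0 = -1143*0 = 0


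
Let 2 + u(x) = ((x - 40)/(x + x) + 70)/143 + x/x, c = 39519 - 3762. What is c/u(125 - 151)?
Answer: -132944526/1865 ≈ -71284.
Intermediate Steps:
c = 35757
u(x) = -73/143 + (-40 + x)/(286*x) (u(x) = -2 + (((x - 40)/(x + x) + 70)/143 + x/x) = -2 + (((-40 + x)/((2*x)) + 70)*(1/143) + 1) = -2 + (((-40 + x)*(1/(2*x)) + 70)*(1/143) + 1) = -2 + (((-40 + x)/(2*x) + 70)*(1/143) + 1) = -2 + ((70 + (-40 + x)/(2*x))*(1/143) + 1) = -2 + ((70/143 + (-40 + x)/(286*x)) + 1) = -2 + (213/143 + (-40 + x)/(286*x)) = -73/143 + (-40 + x)/(286*x))
c/u(125 - 151) = 35757/((5*(-8 - 29*(125 - 151))/(286*(125 - 151)))) = 35757/(((5/286)*(-8 - 29*(-26))/(-26))) = 35757/(((5/286)*(-1/26)*(-8 + 754))) = 35757/(((5/286)*(-1/26)*746)) = 35757/(-1865/3718) = 35757*(-3718/1865) = -132944526/1865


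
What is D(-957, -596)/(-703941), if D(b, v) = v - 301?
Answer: 299/234647 ≈ 0.0012743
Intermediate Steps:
D(b, v) = -301 + v
D(-957, -596)/(-703941) = (-301 - 596)/(-703941) = -897*(-1/703941) = 299/234647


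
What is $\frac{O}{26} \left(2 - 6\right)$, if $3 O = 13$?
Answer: $- \frac{2}{3} \approx -0.66667$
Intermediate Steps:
$O = \frac{13}{3}$ ($O = \frac{1}{3} \cdot 13 = \frac{13}{3} \approx 4.3333$)
$\frac{O}{26} \left(2 - 6\right) = \frac{1}{26} \cdot \frac{13}{3} \left(2 - 6\right) = \frac{1}{26} \cdot \frac{13}{3} \left(-4\right) = \frac{1}{6} \left(-4\right) = - \frac{2}{3}$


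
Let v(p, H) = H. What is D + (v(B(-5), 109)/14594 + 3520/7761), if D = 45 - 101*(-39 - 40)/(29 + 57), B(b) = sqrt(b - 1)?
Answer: 336639046540/2435176731 ≈ 138.24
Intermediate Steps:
B(b) = sqrt(-1 + b)
D = 11849/86 (D = 45 - (-7979)/86 = 45 - 101*(-79/86) = 45 + 7979/86 = 11849/86 ≈ 137.78)
D + (v(B(-5), 109)/14594 + 3520/7761) = 11849/86 + (109/14594 + 3520/7761) = 11849/86 + 52216829/113264034 = 336639046540/2435176731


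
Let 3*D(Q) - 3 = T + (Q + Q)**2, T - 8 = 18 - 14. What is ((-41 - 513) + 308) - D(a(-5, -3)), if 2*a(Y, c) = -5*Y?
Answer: -1378/3 ≈ -459.33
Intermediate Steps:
T = 12 (T = 8 + (18 - 14) = 8 + 4 = 12)
a(Y, c) = -5*Y/2 (a(Y, c) = (-5*Y)/2 = -5*Y/2)
D(Q) = 5 + 4*Q**2/3 (D(Q) = 1 + (12 + (Q + Q)**2)/3 = 1 + (12 + (2*Q)**2)/3 = 1 + (12 + 4*Q**2)/3 = 1 + (4 + 4*Q**2/3) = 5 + 4*Q**2/3)
((-41 - 513) + 308) - D(a(-5, -3)) = ((-41 - 513) + 308) - (5 + 4*(-5/2*(-5))**2/3) = (-554 + 308) - (5 + 4*(25/2)**2/3) = -246 - (5 + (4/3)*(625/4)) = -246 - (5 + 625/3) = -246 - 1*640/3 = -246 - 640/3 = -1378/3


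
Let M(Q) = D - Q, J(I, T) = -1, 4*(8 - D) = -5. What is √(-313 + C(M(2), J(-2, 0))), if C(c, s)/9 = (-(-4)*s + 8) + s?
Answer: I*√286 ≈ 16.912*I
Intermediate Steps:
D = 37/4 (D = 8 - ¼*(-5) = 8 + 5/4 = 37/4 ≈ 9.2500)
M(Q) = 37/4 - Q
C(c, s) = 72 + 45*s (C(c, s) = 9*((-(-4)*s + 8) + s) = 9*((4*s + 8) + s) = 9*((8 + 4*s) + s) = 9*(8 + 5*s) = 72 + 45*s)
√(-313 + C(M(2), J(-2, 0))) = √(-313 + (72 + 45*(-1))) = √(-313 + (72 - 45)) = √(-313 + 27) = √(-286) = I*√286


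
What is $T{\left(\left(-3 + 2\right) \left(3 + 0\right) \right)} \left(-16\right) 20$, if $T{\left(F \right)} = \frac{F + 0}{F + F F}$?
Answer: $160$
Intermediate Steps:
$T{\left(F \right)} = \frac{F}{F + F^{2}}$
$T{\left(\left(-3 + 2\right) \left(3 + 0\right) \right)} \left(-16\right) 20 = \frac{1}{1 + \left(-3 + 2\right) \left(3 + 0\right)} \left(-16\right) 20 = \frac{1}{1 - 3} \left(-16\right) 20 = \frac{1}{-2} \left(-16\right) 20 = \left(- \frac{1}{2}\right) \left(-16\right) 20 = 8 \cdot 20 = 160$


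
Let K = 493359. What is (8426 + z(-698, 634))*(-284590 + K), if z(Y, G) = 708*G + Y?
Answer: 95323925400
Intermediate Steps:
z(Y, G) = Y + 708*G
(8426 + z(-698, 634))*(-284590 + K) = (8426 + (-698 + 708*634))*(-284590 + 493359) = (8426 + (-698 + 448872))*208769 = (8426 + 448174)*208769 = 456600*208769 = 95323925400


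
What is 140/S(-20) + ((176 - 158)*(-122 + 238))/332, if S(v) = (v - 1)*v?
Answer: 1649/249 ≈ 6.6225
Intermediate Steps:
S(v) = v*(-1 + v) (S(v) = (-1 + v)*v = v*(-1 + v))
140/S(-20) + ((176 - 158)*(-122 + 238))/332 = 140/((-20*(-1 - 20))) + ((176 - 158)*(-122 + 238))/332 = 140/((-20*(-21))) + (18*116)*(1/332) = 140/420 + 2088*(1/332) = 140*(1/420) + 522/83 = ⅓ + 522/83 = 1649/249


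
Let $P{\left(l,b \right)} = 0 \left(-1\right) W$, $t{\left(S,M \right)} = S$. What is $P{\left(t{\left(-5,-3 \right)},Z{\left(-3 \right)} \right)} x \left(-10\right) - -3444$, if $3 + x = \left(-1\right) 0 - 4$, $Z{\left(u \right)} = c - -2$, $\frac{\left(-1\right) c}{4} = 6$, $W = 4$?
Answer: $3444$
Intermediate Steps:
$c = -24$ ($c = \left(-4\right) 6 = -24$)
$Z{\left(u \right)} = -22$ ($Z{\left(u \right)} = -24 - -2 = -24 + 2 = -22$)
$x = -7$ ($x = -3 - 4 = -7$)
$P{\left(l,b \right)} = 0$ ($P{\left(l,b \right)} = 0 \left(-1\right) 4 = 0 \cdot 4 = 0$)
$P{\left(t{\left(-5,-3 \right)},Z{\left(-3 \right)} \right)} x \left(-10\right) - -3444 = 0 \left(-7\right) \left(-10\right) - -3444 = 0 \left(-10\right) + 3444 = 0 + 3444 = 3444$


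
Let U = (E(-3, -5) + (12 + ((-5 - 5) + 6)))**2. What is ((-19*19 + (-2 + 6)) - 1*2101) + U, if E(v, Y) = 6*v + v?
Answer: -2289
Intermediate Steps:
E(v, Y) = 7*v
U = 169 (U = (7*(-3) + (12 + ((-5 - 5) + 6)))**2 = (-21 + (12 + (-10 + 6)))**2 = (-21 + (12 - 4))**2 = (-21 + 8)**2 = (-13)**2 = 169)
((-19*19 + (-2 + 6)) - 1*2101) + U = ((-19*19 + (-2 + 6)) - 1*2101) + 169 = ((-361 + 4) - 2101) + 169 = (-357 - 2101) + 169 = -2458 + 169 = -2289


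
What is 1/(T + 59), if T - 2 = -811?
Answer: -1/750 ≈ -0.0013333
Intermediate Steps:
T = -809 (T = 2 - 811 = -809)
1/(T + 59) = 1/(-809 + 59) = 1/(-750) = -1/750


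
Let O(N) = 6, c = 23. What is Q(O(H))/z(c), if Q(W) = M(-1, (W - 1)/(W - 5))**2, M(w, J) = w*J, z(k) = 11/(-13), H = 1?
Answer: -325/11 ≈ -29.545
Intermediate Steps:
z(k) = -11/13 (z(k) = 11*(-1/13) = -11/13)
M(w, J) = J*w
Q(W) = (-1 + W)**2/(-5 + W)**2 (Q(W) = (((W - 1)/(W - 5))*(-1))**2 = (((-1 + W)/(-5 + W))*(-1))**2 = (-(-1 + W)/(-5 + W))**2 = (-1 + W)**2/(-5 + W)**2)
Q(O(H))/z(c) = ((1 - 1*6)**2/(-5 + 6)**2)/(-11/13) = ((1 - 6)**2/1**2)*(-13/11) = ((-5)**2*1)*(-13/11) = (25*1)*(-13/11) = 25*(-13/11) = -325/11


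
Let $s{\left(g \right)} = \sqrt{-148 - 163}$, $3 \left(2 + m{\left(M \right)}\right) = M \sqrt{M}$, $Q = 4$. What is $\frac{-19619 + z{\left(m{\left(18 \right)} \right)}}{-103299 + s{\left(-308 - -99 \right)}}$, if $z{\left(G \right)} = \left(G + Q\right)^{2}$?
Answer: $\frac{i \left(18967 - 72 \sqrt{2}\right)}{\sqrt{311} + 103299 i} \approx 0.18263 + 3.1178 \cdot 10^{-5} i$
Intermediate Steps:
$m{\left(M \right)} = -2 + \frac{M^{\frac{3}{2}}}{3}$ ($m{\left(M \right)} = -2 + \frac{M \sqrt{M}}{3} = -2 + \frac{M^{\frac{3}{2}}}{3}$)
$z{\left(G \right)} = \left(4 + G\right)^{2}$ ($z{\left(G \right)} = \left(G + 4\right)^{2} = \left(4 + G\right)^{2}$)
$s{\left(g \right)} = i \sqrt{311}$ ($s{\left(g \right)} = \sqrt{-311} = i \sqrt{311}$)
$\frac{-19619 + z{\left(m{\left(18 \right)} \right)}}{-103299 + s{\left(-308 - -99 \right)}} = \frac{-19619 + \left(4 - \left(2 - \frac{18^{\frac{3}{2}}}{3}\right)\right)^{2}}{-103299 + i \sqrt{311}} = \frac{-19619 + \left(4 - \left(2 - \frac{54 \sqrt{2}}{3}\right)\right)^{2}}{-103299 + i \sqrt{311}} = \frac{-19619 + \left(4 - \left(2 - 18 \sqrt{2}\right)\right)^{2}}{-103299 + i \sqrt{311}} = \frac{-19619 + \left(2 + 18 \sqrt{2}\right)^{2}}{-103299 + i \sqrt{311}}$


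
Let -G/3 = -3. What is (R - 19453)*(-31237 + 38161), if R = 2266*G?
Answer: 6515484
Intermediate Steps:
G = 9 (G = -3*(-3) = 9)
R = 20394 (R = 2266*9 = 20394)
(R - 19453)*(-31237 + 38161) = (20394 - 19453)*(-31237 + 38161) = 941*6924 = 6515484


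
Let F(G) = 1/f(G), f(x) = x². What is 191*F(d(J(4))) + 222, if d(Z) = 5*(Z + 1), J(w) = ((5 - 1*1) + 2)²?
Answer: 7598141/34225 ≈ 222.01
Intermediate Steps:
J(w) = 36 (J(w) = ((5 - 1) + 2)² = (4 + 2)² = 6² = 36)
d(Z) = 5 + 5*Z (d(Z) = 5*(1 + Z) = 5 + 5*Z)
F(G) = G⁻² (F(G) = 1/(G²) = G⁻²)
191*F(d(J(4))) + 222 = 191/(5 + 5*36)² + 222 = 191/(5 + 180)² + 222 = 191/185² + 222 = 191*(1/34225) + 222 = 191/34225 + 222 = 7598141/34225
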